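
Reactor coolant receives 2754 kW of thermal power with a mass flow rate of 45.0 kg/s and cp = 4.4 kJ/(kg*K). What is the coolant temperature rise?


dT = Q / (m_dot * cp)
dT = 2754 / (45.0 * 4.4)
dT = 13.909 C

13.909


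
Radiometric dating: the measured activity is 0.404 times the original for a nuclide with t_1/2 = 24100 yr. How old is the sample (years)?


lambda = ln(2) / t_half = ln(2) / 24100 = 2.876129e-05 /yr
t = -ln(A/A0) / lambda
t = -ln(0.404) / 2.876129e-05
t = 31513 yr

31513


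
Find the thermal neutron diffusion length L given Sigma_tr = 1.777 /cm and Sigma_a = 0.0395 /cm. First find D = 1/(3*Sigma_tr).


D = 1 / (3 * Sigma_tr) = 1 / (3 * 1.777) = 0.1875821 cm
L = sqrt(D / Sigma_a)
L = sqrt(0.1875821 / 0.0395)
L = 2.1792 cm

2.1792


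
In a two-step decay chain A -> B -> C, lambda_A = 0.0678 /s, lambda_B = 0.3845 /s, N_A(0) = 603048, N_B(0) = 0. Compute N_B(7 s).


N_B(t) = lambda_A * N_A0 / (lambda_B - lambda_A) * [exp(-lambda_A*t) - exp(-lambda_B*t)]
exp(-0.0678*7) = 0.6221339; exp(-0.3845*7) = 0.06777919
N_B = 0.0678 * 603048 / (0.3845 - 0.0678) * (0.6221339 - 0.06777919)
N_B = 71568

71568


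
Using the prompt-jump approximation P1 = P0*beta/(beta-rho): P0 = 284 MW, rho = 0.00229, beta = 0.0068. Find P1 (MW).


P1/P0 = beta / (beta - rho)
P1/P0 = 0.0068 / (0.0068 - 0.00229) = 1.507761
P1 = 284 * 1.507761 = 428.20 MW

428.20


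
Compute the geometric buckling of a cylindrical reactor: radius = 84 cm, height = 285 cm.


B^2 = (2.405/R)^2 + (pi/H)^2
B^2 = (2.405/84)^2 + (pi/285)^2
B^2 = 9.4124e-04 /cm^2

9.4124e-04


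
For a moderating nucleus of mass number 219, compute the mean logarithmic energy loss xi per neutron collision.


xi = 1 + (A-1)^2/(2A) * ln((A-1)/(A+1))
xi = 1 + (219-1)^2/(2*219) * ln((219-1)/(219 +1))
xi = 0.0091047

0.0091047


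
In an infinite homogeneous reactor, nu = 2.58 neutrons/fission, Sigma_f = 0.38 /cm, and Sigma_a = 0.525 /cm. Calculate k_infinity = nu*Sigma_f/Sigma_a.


k_inf = nu * Sigma_f / Sigma_a
k_inf = 2.58 * 0.38 / 0.525
k_inf = 1.8674

1.8674


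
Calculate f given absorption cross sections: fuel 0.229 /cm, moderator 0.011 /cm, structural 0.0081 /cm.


f = Sigma_a_fuel / (Sigma_a_fuel + Sigma_a_mod + Sigma_a_other)
f = 0.229 / (0.229 + 0.011 + 0.0081)
f = 0.92301

0.92301


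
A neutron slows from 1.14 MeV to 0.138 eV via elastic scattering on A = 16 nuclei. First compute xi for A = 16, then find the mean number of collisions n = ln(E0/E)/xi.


xi = 1 + (A-1)^2/(2A)*ln((A-1)/(A+1)) = 0.1199467 (for A = 16)
n = ln(E0/E) / xi
n = ln(1.14e6 / 0.138) / 0.1199467
n = ln(8.260870e+06) / 0.1199467 = 132.78

132.78


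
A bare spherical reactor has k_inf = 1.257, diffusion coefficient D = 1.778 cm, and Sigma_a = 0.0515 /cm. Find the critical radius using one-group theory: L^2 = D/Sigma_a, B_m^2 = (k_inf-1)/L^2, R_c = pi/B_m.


L^2 = D / Sigma_a = 1.778 / 0.0515 = 34.52427 cm^2
B_m^2 = (k_inf - 1) / L^2 = (1.257 - 1) / 34.52427 = 0.007444039 /cm^2
For a bare sphere: B_g = pi/R, so R_c = pi / sqrt(B_m^2)
R_c = pi / sqrt(0.007444039) = 36.412 cm

36.412


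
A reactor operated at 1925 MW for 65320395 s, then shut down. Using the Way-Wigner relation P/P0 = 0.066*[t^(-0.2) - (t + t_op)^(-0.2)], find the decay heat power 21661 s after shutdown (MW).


P/P0 = 0.066 * [t^(-0.2) - (t + t_op)^(-0.2)]
P/P0 = 0.066 * [21661^(-0.2) - (21661 + 65320395)^(-0.2)]
P/P0 = 0.066 * [0.1357889 - 0.02735026] = 0.007156950
P = 1925 * 0.007156950 = 13.777 MW

13.777


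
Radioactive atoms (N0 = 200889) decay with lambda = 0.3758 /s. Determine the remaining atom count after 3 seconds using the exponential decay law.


N = N0 * exp(-lambda * t)
N = 200889 * exp(-0.3758 * 3)
N = 65063

65063


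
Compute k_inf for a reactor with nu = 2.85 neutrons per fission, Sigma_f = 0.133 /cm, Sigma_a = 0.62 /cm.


k_inf = nu * Sigma_f / Sigma_a
k_inf = 2.85 * 0.133 / 0.62
k_inf = 0.61137

0.61137


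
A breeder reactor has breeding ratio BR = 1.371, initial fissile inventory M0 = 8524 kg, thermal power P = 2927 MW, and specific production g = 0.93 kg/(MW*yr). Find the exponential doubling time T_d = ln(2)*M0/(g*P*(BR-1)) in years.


Breeding gain G = BR - 1 = 1.371 - 1 = 0.371
Fissile production rate = g * P * G = 0.93 * 2927 * 0.371 = 1009.90281 kg/yr
T_d = ln(2) * M0 / (g * P * G)
T_d = ln(2) * 8524 / 1009.90281 = 5.8505 yr

5.8505


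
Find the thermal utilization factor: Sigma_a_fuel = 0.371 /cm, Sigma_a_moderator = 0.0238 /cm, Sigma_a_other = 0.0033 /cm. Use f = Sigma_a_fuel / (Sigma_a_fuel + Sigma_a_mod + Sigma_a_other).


f = Sigma_a_fuel / (Sigma_a_fuel + Sigma_a_mod + Sigma_a_other)
f = 0.371 / (0.371 + 0.0238 + 0.0033)
f = 0.93193

0.93193


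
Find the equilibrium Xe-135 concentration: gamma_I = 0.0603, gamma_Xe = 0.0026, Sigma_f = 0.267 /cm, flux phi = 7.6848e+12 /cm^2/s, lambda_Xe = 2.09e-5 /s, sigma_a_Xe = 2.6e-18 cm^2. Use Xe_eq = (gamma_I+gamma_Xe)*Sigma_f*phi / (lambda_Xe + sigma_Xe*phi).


Xe_eq = (gamma_I + gamma_Xe) * Sigma_f * phi / (lambda_Xe + sigma_Xe * phi)
Numerator = (0.0603 + 0.0026) * 0.267 * 7.6848e+12 = 1.290608e+11
Denominator = 2.09e-5 + 2.6e-18 * 7.6848e+12 = 4.088048e-05
Xe_eq = 1.290608e+11 / 4.088048e-05 = 3.1570e+15 /cm^3

3.1570e+15


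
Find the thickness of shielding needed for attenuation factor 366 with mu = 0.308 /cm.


x = ln(factor) / mu
x = ln(366) / 0.308
x = 19.164 cm

19.164


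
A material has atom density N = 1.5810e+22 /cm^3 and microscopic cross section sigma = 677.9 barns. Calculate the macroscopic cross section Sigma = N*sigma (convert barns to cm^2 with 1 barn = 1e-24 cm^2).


Sigma = N * sigma_barns * 1e-24
Sigma = 1.5810e+22 * 677.9 * 1e-24
Sigma = 10.718 /cm

10.718


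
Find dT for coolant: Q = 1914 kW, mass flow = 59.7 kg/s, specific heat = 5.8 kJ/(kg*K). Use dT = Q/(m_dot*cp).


dT = Q / (m_dot * cp)
dT = 1914 / (59.7 * 5.8)
dT = 5.5276 C

5.5276


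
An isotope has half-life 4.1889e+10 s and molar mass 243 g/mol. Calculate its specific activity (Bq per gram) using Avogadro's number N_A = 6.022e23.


lambda = ln(2) / t_half = ln(2) / 4.1889e+10 = 1.654724e-11 /s
SA = lambda * N_A / M
SA = 1.654724e-11 * 6.022e23 / 243
SA = 4.1007e+10 Bq/g

4.1007e+10


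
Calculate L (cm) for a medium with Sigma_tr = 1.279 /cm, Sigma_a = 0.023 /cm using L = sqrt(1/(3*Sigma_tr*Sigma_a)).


D = 1 / (3 * Sigma_tr) = 1 / (3 * 1.279) = 0.2606203 cm
L = sqrt(D / Sigma_a)
L = sqrt(0.2606203 / 0.023)
L = 3.3662 cm

3.3662


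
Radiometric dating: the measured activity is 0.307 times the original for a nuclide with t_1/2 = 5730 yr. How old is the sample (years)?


lambda = ln(2) / t_half = ln(2) / 5730 = 1.209681e-04 /yr
t = -ln(A/A0) / lambda
t = -ln(0.307) / 1.209681e-04
t = 9762.1 yr

9762.1


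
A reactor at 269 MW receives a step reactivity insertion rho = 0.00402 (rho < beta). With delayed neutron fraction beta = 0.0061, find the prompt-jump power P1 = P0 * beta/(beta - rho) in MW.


P1/P0 = beta / (beta - rho)
P1/P0 = 0.0061 / (0.0061 - 0.00402) = 2.932692
P1 = 269 * 2.932692 = 788.89 MW

788.89


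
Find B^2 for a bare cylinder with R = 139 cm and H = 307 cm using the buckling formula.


B^2 = (2.405/R)^2 + (pi/H)^2
B^2 = (2.405/139)^2 + (pi/307)^2
B^2 = 4.0408e-04 /cm^2

4.0408e-04


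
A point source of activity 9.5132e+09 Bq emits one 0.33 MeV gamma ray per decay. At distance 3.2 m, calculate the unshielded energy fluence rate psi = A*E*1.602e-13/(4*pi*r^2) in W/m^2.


psi = A * E * 1.602e-13 / (4*pi*r^2)
psi = 9.5132e+09 * 0.33 * 1.602e-13 / (4*pi*3.2^2)
psi = 3.9083e-06 W/m^2

3.9083e-06


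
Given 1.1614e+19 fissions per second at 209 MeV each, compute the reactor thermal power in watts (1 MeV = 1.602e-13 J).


P = fission_rate * E_MeV * 1.602e-13
P = 1.1614e+19 * 209 * 1.602e-13
P = 3.8886e+08 W

3.8886e+08


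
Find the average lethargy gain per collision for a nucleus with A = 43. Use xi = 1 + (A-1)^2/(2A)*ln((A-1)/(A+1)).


xi = 1 + (A-1)^2/(2A) * ln((A-1)/(A+1))
xi = 1 + (43-1)^2/(2*43) * ln((43-1)/(43 +1))
xi = 0.045799

0.045799


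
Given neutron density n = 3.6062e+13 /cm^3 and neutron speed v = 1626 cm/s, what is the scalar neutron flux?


phi = n * v
phi = 3.6062e+13 * 1626
phi = 5.8637e+16 /cm^2/s

5.8637e+16


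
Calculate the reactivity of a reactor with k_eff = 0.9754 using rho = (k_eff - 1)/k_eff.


rho = (k_eff - 1) / k_eff
rho = (0.9754 - 1) / 0.9754
rho = -0.025220

-0.025220


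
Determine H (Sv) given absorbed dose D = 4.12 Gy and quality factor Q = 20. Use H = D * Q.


H = D * Q
H = 4.12 * 20
H = 82.400 Sv

82.400


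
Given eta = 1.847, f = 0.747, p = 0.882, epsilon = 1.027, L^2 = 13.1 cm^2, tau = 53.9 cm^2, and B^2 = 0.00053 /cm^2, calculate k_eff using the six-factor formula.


k_inf = eta*f*p*eps = 1.847*0.747*0.882*1.027 = 1.249760
P_TNL = 1/(1 + L^2*B^2) = 1/(1 + 13.1*0.00053) = 0.9931049
P_FNL = exp(-B^2*tau) = exp(-0.00053*53.9) = 0.9718372
k_eff = k_inf * P_TNL * P_FNL = 1.249760 * 0.9931049 * 0.9718372
k_eff = 1.2062

1.2062


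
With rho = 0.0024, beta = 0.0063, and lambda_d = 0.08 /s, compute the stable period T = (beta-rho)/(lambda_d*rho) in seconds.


T = (beta - rho) / (lambda_d * rho)
T = (0.0063 - 0.0024) / (0.08 * 0.0024)
T = 20.313 s

20.313


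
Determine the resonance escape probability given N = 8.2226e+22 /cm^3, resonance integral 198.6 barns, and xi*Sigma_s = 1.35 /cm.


p = exp(-N * I * 1e-24 / (xi*Sigma_s))
p = exp(-8.2226e+22 * 198.6 * 1e-24 / 1.35)
p = 5.5798e-06

5.5798e-06


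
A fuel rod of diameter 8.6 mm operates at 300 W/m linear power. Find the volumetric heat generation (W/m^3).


r = D / 2 / 1000 = 8.6 / 2 / 1000 = 0.0043 m
q''' = q' / (pi * r^2)
q''' = 300 / (pi * 0.0043^2)
q''' = 5.1646e+06 W/m^3

5.1646e+06


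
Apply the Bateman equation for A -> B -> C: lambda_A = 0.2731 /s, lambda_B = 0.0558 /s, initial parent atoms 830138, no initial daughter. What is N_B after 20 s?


N_B(t) = lambda_A * N_A0 / (lambda_B - lambda_A) * [exp(-lambda_A*t) - exp(-lambda_B*t)]
exp(-0.2731*20) = 0.004245057; exp(-0.0558*20) = 0.3275875
N_B = 0.2731 * 830138 / (0.0558 - 0.2731) * (0.004245057 - 0.3275875)
N_B = 337346

337346


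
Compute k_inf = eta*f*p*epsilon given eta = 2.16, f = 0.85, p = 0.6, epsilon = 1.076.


k_inf = eta * f * p * epsilon
k_inf = 2.16 * 0.85 * 0.6 * 1.076
k_inf = 1.1853

1.1853


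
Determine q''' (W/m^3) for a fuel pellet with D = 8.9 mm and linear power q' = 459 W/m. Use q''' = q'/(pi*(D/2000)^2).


r = D / 2 / 1000 = 8.9 / 2 / 1000 = 0.00445 m
q''' = q' / (pi * r^2)
q''' = 459 / (pi * 0.00445^2)
q''' = 7.3781e+06 W/m^3

7.3781e+06


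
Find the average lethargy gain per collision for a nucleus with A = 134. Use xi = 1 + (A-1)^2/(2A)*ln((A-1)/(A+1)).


xi = 1 + (A-1)^2/(2A) * ln((A-1)/(A+1))
xi = 1 + (134-1)^2/(2*134) * ln((134-1)/(134 +1))
xi = 0.014851

0.014851


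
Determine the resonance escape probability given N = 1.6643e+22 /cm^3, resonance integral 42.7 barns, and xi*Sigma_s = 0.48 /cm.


p = exp(-N * I * 1e-24 / (xi*Sigma_s))
p = exp(-1.6643e+22 * 42.7 * 1e-24 / 0.48)
p = 0.22752

0.22752


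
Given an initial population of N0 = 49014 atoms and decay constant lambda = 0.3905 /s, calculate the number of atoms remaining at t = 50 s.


N = N0 * exp(-lambda * t)
N = 49014 * exp(-0.3905 * 50)
N = 1.6245e-04

1.6245e-04


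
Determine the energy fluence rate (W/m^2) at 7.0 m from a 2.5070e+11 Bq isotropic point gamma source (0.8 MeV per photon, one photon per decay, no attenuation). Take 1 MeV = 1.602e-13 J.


psi = A * E * 1.602e-13 / (4*pi*r^2)
psi = 2.5070e+11 * 0.8 * 1.602e-13 / (4*pi*7.0^2)
psi = 5.2180e-05 W/m^2

5.2180e-05


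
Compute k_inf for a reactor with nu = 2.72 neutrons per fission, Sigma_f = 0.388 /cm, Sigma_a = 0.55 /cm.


k_inf = nu * Sigma_f / Sigma_a
k_inf = 2.72 * 0.388 / 0.55
k_inf = 1.9188

1.9188


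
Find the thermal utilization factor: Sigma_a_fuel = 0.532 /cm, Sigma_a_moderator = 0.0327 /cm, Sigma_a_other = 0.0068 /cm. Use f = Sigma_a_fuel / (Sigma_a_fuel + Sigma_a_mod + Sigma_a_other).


f = Sigma_a_fuel / (Sigma_a_fuel + Sigma_a_mod + Sigma_a_other)
f = 0.532 / (0.532 + 0.0327 + 0.0068)
f = 0.93088

0.93088


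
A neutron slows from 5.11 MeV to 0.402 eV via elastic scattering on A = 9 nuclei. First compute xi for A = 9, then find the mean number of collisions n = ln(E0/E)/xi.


xi = 1 + (A-1)^2/(2A)*ln((A-1)/(A+1)) = 0.2066007 (for A = 9)
n = ln(E0/E) / xi
n = ln(5.11e6 / 0.402) / 0.2066007
n = ln(1.271144e+07) / 0.2066007 = 79.177

79.177


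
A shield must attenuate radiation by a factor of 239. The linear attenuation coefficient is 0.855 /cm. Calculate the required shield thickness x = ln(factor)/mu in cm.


x = ln(factor) / mu
x = ln(239) / 0.855
x = 6.4052 cm

6.4052


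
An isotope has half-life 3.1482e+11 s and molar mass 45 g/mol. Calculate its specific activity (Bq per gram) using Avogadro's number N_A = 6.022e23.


lambda = ln(2) / t_half = ln(2) / 3.1482e+11 = 2.201725e-12 /s
SA = lambda * N_A / M
SA = 2.201725e-12 * 6.022e23 / 45
SA = 2.9464e+10 Bq/g

2.9464e+10


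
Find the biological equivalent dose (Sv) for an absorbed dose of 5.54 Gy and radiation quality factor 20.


H = D * Q
H = 5.54 * 20
H = 110.80 Sv

110.80


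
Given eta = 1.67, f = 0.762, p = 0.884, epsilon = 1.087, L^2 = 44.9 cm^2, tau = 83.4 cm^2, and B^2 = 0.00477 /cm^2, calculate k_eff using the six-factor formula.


k_inf = eta*f*p*eps = 1.67*0.762*0.884*1.087 = 1.222794
P_TNL = 1/(1 + L^2*B^2) = 1/(1 + 44.9*0.00477) = 0.8236059
P_FNL = exp(-B^2*tau) = exp(-0.00477*83.4) = 0.6717843
k_eff = k_inf * P_TNL * P_FNL = 1.222794 * 0.8236059 * 0.6717843
k_eff = 0.67655

0.67655


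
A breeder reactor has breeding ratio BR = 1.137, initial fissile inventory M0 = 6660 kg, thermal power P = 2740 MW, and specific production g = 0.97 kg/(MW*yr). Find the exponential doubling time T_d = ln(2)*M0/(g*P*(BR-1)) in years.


Breeding gain G = BR - 1 = 1.137 - 1 = 0.137
Fissile production rate = g * P * G = 0.97 * 2740 * 0.137 = 364.1186 kg/yr
T_d = ln(2) * M0 / (g * P * G)
T_d = ln(2) * 6660 / 364.1186 = 12.678 yr

12.678


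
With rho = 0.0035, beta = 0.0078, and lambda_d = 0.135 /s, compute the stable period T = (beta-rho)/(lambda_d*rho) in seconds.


T = (beta - rho) / (lambda_d * rho)
T = (0.0078 - 0.0035) / (0.135 * 0.0035)
T = 9.1005 s

9.1005


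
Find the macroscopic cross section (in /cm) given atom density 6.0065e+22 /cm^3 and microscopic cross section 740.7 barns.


Sigma = N * sigma_barns * 1e-24
Sigma = 6.0065e+22 * 740.7 * 1e-24
Sigma = 44.490 /cm

44.490


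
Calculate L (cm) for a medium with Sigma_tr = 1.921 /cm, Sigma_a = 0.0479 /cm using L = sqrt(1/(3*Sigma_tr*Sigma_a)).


D = 1 / (3 * Sigma_tr) = 1 / (3 * 1.921) = 0.1735207 cm
L = sqrt(D / Sigma_a)
L = sqrt(0.1735207 / 0.0479)
L = 1.9033 cm

1.9033


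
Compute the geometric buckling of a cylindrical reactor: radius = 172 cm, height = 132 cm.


B^2 = (2.405/R)^2 + (pi/H)^2
B^2 = (2.405/172)^2 + (pi/132)^2
B^2 = 7.6195e-04 /cm^2

7.6195e-04


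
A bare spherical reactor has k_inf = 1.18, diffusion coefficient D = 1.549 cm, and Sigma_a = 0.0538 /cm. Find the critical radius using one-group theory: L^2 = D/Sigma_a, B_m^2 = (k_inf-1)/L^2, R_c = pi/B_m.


L^2 = D / Sigma_a = 1.549 / 0.0538 = 28.79182 cm^2
B_m^2 = (k_inf - 1) / L^2 = (1.18 - 1) / 28.79182 = 0.006251776 /cm^2
For a bare sphere: B_g = pi/R, so R_c = pi / sqrt(B_m^2)
R_c = pi / sqrt(0.006251776) = 39.733 cm

39.733


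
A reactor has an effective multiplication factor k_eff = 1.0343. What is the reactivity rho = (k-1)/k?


rho = (k_eff - 1) / k_eff
rho = (1.0343 - 1) / 1.0343
rho = 0.033163

0.033163


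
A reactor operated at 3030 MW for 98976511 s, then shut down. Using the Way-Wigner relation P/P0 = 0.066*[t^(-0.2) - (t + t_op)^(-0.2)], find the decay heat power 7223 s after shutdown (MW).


P/P0 = 0.066 * [t^(-0.2) - (t + t_op)^(-0.2)]
P/P0 = 0.066 * [7223^(-0.2) - (7223 + 98976511)^(-0.2)]
P/P0 = 0.066 * [0.1691440 - 0.02517023] = 0.009502269
P = 3030 * 0.009502269 = 28.792 MW

28.792


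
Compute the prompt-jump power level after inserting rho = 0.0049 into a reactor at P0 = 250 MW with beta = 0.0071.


P1/P0 = beta / (beta - rho)
P1/P0 = 0.0071 / (0.0071 - 0.0049) = 3.227273
P1 = 250 * 3.227273 = 806.82 MW

806.82


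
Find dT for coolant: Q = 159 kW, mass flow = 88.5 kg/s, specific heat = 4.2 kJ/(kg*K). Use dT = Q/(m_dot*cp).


dT = Q / (m_dot * cp)
dT = 159 / (88.5 * 4.2)
dT = 0.42776 C

0.42776


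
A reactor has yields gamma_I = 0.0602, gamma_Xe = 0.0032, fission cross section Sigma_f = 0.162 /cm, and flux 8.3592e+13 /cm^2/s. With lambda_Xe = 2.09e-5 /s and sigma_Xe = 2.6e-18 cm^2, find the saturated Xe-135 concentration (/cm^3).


Xe_eq = (gamma_I + gamma_Xe) * Sigma_f * phi / (lambda_Xe + sigma_Xe * phi)
Numerator = (0.0602 + 0.0032) * 0.162 * 8.3592e+13 = 8.585567e+11
Denominator = 2.09e-5 + 2.6e-18 * 8.3592e+13 = 2.382392e-04
Xe_eq = 8.585567e+11 / 2.382392e-04 = 3.6038e+15 /cm^3

3.6038e+15


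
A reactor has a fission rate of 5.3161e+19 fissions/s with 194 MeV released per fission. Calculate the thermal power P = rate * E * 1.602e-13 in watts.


P = fission_rate * E_MeV * 1.602e-13
P = 5.3161e+19 * 194 * 1.602e-13
P = 1.6522e+09 W

1.6522e+09


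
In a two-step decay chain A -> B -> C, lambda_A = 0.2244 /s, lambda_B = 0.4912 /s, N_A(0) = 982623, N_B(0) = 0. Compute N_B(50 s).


N_B(t) = lambda_A * N_A0 / (lambda_B - lambda_A) * [exp(-lambda_A*t) - exp(-lambda_B*t)]
exp(-0.2244*50) = 1.340343e-05; exp(-0.4912*50) = 2.156391e-11
N_B = 0.2244 * 982623 / (0.4912 - 0.2244) * (1.340343e-05 - 2.156391e-11)
N_B = 11.077

11.077


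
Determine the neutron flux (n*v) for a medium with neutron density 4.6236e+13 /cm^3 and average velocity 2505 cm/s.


phi = n * v
phi = 4.6236e+13 * 2505
phi = 1.1582e+17 /cm^2/s

1.1582e+17


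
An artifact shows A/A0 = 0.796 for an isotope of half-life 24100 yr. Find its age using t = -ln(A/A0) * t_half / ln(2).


lambda = ln(2) / t_half = ln(2) / 24100 = 2.876129e-05 /yr
t = -ln(A/A0) / lambda
t = -ln(0.796) / 2.876129e-05
t = 7932.7 yr

7932.7


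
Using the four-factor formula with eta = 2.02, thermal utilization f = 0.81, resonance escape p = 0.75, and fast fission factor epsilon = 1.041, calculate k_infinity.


k_inf = eta * f * p * epsilon
k_inf = 2.02 * 0.81 * 0.75 * 1.041
k_inf = 1.2775

1.2775


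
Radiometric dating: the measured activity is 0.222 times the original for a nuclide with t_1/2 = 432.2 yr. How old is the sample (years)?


lambda = ln(2) / t_half = ln(2) / 432.2 = 0.001603765 /yr
t = -ln(A/A0) / lambda
t = -ln(0.222) / 0.001603765
t = 938.47 yr

938.47


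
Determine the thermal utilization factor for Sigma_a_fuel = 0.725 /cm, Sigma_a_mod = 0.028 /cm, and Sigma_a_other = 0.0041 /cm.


f = Sigma_a_fuel / (Sigma_a_fuel + Sigma_a_mod + Sigma_a_other)
f = 0.725 / (0.725 + 0.028 + 0.0041)
f = 0.95760

0.95760


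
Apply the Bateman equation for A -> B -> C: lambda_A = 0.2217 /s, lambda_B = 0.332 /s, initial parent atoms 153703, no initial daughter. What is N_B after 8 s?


N_B(t) = lambda_A * N_A0 / (lambda_B - lambda_A) * [exp(-lambda_A*t) - exp(-lambda_B*t)]
exp(-0.2217*8) = 0.1697209; exp(-0.332*8) = 0.07022857
N_B = 0.2217 * 153703 / (0.332 - 0.2217) * (0.1697209 - 0.07022857)
N_B = 30737

30737


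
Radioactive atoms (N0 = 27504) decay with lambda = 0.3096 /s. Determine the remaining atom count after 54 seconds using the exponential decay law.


N = N0 * exp(-lambda * t)
N = 27504 * exp(-0.3096 * 54)
N = 0.0015090

0.0015090


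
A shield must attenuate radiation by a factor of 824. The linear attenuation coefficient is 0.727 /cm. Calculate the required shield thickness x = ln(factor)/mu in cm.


x = ln(factor) / mu
x = ln(824) / 0.727
x = 9.2354 cm

9.2354


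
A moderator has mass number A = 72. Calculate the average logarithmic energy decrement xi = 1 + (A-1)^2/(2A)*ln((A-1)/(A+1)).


xi = 1 + (A-1)^2/(2A) * ln((A-1)/(A+1))
xi = 1 + (72-1)^2/(2*72) * ln((72-1)/(72 +1))
xi = 0.027522

0.027522


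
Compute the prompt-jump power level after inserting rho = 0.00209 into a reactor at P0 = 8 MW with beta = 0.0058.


P1/P0 = beta / (beta - rho)
P1/P0 = 0.0058 / (0.0058 - 0.00209) = 1.563342
P1 = 8 * 1.563342 = 12.507 MW

12.507


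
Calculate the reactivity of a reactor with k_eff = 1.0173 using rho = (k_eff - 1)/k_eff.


rho = (k_eff - 1) / k_eff
rho = (1.0173 - 1) / 1.0173
rho = 0.017006

0.017006


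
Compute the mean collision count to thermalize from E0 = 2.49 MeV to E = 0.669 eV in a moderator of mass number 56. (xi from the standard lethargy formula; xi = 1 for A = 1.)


xi = 1 + (A-1)^2/(2A)*ln((A-1)/(A+1)) = 0.03529286 (for A = 56)
n = ln(E0/E) / xi
n = ln(2.49e6 / 0.669) / 0.03529286
n = ln(3.721973e+06) / 0.03529286 = 428.69

428.69


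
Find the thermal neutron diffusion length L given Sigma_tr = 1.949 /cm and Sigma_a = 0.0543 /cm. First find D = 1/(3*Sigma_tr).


D = 1 / (3 * Sigma_tr) = 1 / (3 * 1.949) = 0.1710279 cm
L = sqrt(D / Sigma_a)
L = sqrt(0.1710279 / 0.0543)
L = 1.7747 cm

1.7747


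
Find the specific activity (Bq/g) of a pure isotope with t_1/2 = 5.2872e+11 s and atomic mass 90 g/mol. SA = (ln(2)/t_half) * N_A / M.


lambda = ln(2) / t_half = ln(2) / 5.2872e+11 = 1.310991e-12 /s
SA = lambda * N_A / M
SA = 1.310991e-12 * 6.022e23 / 90
SA = 8.7720e+09 Bq/g

8.7720e+09


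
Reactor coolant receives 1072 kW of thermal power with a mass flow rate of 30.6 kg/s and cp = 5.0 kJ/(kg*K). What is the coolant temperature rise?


dT = Q / (m_dot * cp)
dT = 1072 / (30.6 * 5.0)
dT = 7.0065 C

7.0065


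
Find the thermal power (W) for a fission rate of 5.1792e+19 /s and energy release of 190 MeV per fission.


P = fission_rate * E_MeV * 1.602e-13
P = 5.1792e+19 * 190 * 1.602e-13
P = 1.5764e+09 W

1.5764e+09


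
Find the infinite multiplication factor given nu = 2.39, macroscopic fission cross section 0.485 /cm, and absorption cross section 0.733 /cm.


k_inf = nu * Sigma_f / Sigma_a
k_inf = 2.39 * 0.485 / 0.733
k_inf = 1.5814

1.5814


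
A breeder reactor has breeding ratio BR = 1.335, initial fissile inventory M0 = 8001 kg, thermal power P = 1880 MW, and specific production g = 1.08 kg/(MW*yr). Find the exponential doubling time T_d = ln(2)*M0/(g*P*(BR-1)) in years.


Breeding gain G = BR - 1 = 1.335 - 1 = 0.335
Fissile production rate = g * P * G = 1.08 * 1880 * 0.335 = 680.184 kg/yr
T_d = ln(2) * M0 / (g * P * G)
T_d = ln(2) * 8001 / 680.184 = 8.1535 yr

8.1535


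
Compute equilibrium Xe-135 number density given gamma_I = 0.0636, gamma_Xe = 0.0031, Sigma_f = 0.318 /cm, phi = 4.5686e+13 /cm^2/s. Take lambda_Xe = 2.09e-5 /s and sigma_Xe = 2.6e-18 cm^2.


Xe_eq = (gamma_I + gamma_Xe) * Sigma_f * phi / (lambda_Xe + sigma_Xe * phi)
Numerator = (0.0636 + 0.0031) * 0.318 * 4.5686e+13 = 9.690275e+11
Denominator = 2.09e-5 + 2.6e-18 * 4.5686e+13 = 1.396836e-04
Xe_eq = 9.690275e+11 / 1.396836e-04 = 6.9373e+15 /cm^3

6.9373e+15


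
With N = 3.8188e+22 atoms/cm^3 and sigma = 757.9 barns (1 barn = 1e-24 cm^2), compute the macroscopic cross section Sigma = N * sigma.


Sigma = N * sigma_barns * 1e-24
Sigma = 3.8188e+22 * 757.9 * 1e-24
Sigma = 28.943 /cm

28.943


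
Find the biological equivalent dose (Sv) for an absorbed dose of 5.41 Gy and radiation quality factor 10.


H = D * Q
H = 5.41 * 10
H = 54.100 Sv

54.100


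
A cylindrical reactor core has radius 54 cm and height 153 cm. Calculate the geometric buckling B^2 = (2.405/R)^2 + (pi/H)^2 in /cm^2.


B^2 = (2.405/R)^2 + (pi/H)^2
B^2 = (2.405/54)^2 + (pi/153)^2
B^2 = 0.0024052 /cm^2

0.0024052


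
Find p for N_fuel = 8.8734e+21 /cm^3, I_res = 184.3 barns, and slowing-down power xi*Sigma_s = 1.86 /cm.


p = exp(-N * I * 1e-24 / (xi*Sigma_s))
p = exp(-8.8734e+21 * 184.3 * 1e-24 / 1.86)
p = 0.41510

0.41510


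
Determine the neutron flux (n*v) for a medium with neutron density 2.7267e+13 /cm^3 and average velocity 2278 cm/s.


phi = n * v
phi = 2.7267e+13 * 2278
phi = 6.2114e+16 /cm^2/s

6.2114e+16


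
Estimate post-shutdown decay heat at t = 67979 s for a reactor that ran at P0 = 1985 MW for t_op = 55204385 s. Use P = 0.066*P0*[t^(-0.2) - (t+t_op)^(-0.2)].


P/P0 = 0.066 * [t^(-0.2) - (t + t_op)^(-0.2)]
P/P0 = 0.066 * [67979^(-0.2) - (67979 + 55204385)^(-0.2)]
P/P0 = 0.066 * [0.1080252 - 0.02828124] = 0.005263101
P = 1985 * 0.005263101 = 10.447 MW

10.447


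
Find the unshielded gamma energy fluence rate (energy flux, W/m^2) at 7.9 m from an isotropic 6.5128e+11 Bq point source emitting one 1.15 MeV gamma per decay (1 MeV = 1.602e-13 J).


psi = A * E * 1.602e-13 / (4*pi*r^2)
psi = 6.5128e+11 * 1.15 * 1.602e-13 / (4*pi*7.9^2)
psi = 1.5299e-04 W/m^2

1.5299e-04


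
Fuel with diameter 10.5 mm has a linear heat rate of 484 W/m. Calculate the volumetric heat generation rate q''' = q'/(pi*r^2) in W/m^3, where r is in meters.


r = D / 2 / 1000 = 10.5 / 2 / 1000 = 0.00525 m
q''' = q' / (pi * r^2)
q''' = 484 / (pi * 0.00525^2)
q''' = 5.5896e+06 W/m^3

5.5896e+06


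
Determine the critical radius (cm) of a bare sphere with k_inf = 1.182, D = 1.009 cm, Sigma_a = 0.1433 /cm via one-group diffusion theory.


L^2 = D / Sigma_a = 1.009 / 0.1433 = 7.041172 cm^2
B_m^2 = (k_inf - 1) / L^2 = (1.182 - 1) / 7.041172 = 0.02584797 /cm^2
For a bare sphere: B_g = pi/R, so R_c = pi / sqrt(B_m^2)
R_c = pi / sqrt(0.02584797) = 19.541 cm

19.541


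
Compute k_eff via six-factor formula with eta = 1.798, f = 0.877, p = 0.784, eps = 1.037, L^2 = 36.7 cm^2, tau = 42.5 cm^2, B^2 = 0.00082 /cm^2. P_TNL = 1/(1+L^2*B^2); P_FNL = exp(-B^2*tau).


k_inf = eta*f*p*eps = 1.798*0.877*0.784*1.037 = 1.281988
P_TNL = 1/(1 + L^2*B^2) = 1/(1 + 36.7*0.00082) = 0.9707852
P_FNL = exp(-B^2*tau) = exp(-0.00082*42.5) = 0.9657503
k_eff = k_inf * P_TNL * P_FNL = 1.281988 * 0.9707852 * 0.9657503
k_eff = 1.2019

1.2019


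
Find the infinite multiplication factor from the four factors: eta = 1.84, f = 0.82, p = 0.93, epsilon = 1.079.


k_inf = eta * f * p * epsilon
k_inf = 1.84 * 0.82 * 0.93 * 1.079
k_inf = 1.5140

1.5140


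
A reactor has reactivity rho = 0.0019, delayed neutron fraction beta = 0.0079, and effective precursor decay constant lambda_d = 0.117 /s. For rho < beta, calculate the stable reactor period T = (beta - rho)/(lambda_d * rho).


T = (beta - rho) / (lambda_d * rho)
T = (0.0079 - 0.0019) / (0.117 * 0.0019)
T = 26.991 s

26.991


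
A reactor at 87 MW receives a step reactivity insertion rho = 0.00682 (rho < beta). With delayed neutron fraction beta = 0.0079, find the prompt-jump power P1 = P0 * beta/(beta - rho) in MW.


P1/P0 = beta / (beta - rho)
P1/P0 = 0.0079 / (0.0079 - 0.00682) = 7.314815
P1 = 87 * 7.314815 = 636.39 MW

636.39


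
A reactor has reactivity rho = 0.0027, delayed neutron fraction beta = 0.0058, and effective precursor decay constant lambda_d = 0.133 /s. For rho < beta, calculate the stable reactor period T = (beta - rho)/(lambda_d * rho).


T = (beta - rho) / (lambda_d * rho)
T = (0.0058 - 0.0027) / (0.133 * 0.0027)
T = 8.6327 s

8.6327


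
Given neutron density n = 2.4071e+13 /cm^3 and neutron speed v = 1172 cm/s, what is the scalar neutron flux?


phi = n * v
phi = 2.4071e+13 * 1172
phi = 2.8211e+16 /cm^2/s

2.8211e+16


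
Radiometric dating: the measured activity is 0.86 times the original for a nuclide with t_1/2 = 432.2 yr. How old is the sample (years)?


lambda = ln(2) / t_half = ln(2) / 432.2 = 0.001603765 /yr
t = -ln(A/A0) / lambda
t = -ln(0.86) / 0.001603765
t = 94.043 yr

94.043


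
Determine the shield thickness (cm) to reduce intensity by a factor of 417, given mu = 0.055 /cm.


x = ln(factor) / mu
x = ln(417) / 0.055
x = 109.69 cm

109.69


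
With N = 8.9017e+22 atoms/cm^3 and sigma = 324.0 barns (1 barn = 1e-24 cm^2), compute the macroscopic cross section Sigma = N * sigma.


Sigma = N * sigma_barns * 1e-24
Sigma = 8.9017e+22 * 324.0 * 1e-24
Sigma = 28.842 /cm

28.842


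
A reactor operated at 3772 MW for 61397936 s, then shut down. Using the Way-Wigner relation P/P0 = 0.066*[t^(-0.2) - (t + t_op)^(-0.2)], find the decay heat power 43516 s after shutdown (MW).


P/P0 = 0.066 * [t^(-0.2) - (t + t_op)^(-0.2)]
P/P0 = 0.066 * [43516^(-0.2) - (43516 + 61397936)^(-0.2)]
P/P0 = 0.066 * [0.1181055 - 0.02768903] = 0.005967487
P = 3772 * 0.005967487 = 22.509 MW

22.509


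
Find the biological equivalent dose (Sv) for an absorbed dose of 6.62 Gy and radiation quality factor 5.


H = D * Q
H = 6.62 * 5
H = 33.100 Sv

33.100


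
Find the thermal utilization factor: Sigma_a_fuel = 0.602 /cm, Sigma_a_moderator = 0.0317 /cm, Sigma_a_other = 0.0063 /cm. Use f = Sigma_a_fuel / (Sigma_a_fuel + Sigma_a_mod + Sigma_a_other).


f = Sigma_a_fuel / (Sigma_a_fuel + Sigma_a_mod + Sigma_a_other)
f = 0.602 / (0.602 + 0.0317 + 0.0063)
f = 0.94063

0.94063


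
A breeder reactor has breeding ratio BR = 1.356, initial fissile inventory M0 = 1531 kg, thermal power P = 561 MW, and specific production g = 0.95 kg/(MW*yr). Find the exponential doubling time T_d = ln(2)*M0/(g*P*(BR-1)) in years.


Breeding gain G = BR - 1 = 1.356 - 1 = 0.356
Fissile production rate = g * P * G = 0.95 * 561 * 0.356 = 189.7302 kg/yr
T_d = ln(2) * M0 / (g * P * G)
T_d = ln(2) * 1531 / 189.7302 = 5.5932 yr

5.5932


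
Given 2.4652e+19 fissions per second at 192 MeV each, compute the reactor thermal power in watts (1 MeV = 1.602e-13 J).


P = fission_rate * E_MeV * 1.602e-13
P = 2.4652e+19 * 192 * 1.602e-13
P = 7.5826e+08 W

7.5826e+08


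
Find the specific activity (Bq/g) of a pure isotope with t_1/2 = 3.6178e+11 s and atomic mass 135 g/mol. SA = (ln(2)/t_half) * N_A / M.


lambda = ln(2) / t_half = ln(2) / 3.6178e+11 = 1.915936e-12 /s
SA = lambda * N_A / M
SA = 1.915936e-12 * 6.022e23 / 135
SA = 8.5465e+09 Bq/g

8.5465e+09


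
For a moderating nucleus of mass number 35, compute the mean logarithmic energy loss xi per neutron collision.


xi = 1 + (A-1)^2/(2A) * ln((A-1)/(A+1))
xi = 1 + (35-1)^2/(2*35) * ln((35-1)/(35 +1))
xi = 0.056070

0.056070


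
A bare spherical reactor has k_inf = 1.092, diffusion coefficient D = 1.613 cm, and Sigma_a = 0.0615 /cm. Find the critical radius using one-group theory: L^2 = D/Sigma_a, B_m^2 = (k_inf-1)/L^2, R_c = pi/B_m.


L^2 = D / Sigma_a = 1.613 / 0.0615 = 26.22764 cm^2
B_m^2 = (k_inf - 1) / L^2 = (1.092 - 1) / 26.22764 = 0.003507750 /cm^2
For a bare sphere: B_g = pi/R, so R_c = pi / sqrt(B_m^2)
R_c = pi / sqrt(0.003507750) = 53.044 cm

53.044


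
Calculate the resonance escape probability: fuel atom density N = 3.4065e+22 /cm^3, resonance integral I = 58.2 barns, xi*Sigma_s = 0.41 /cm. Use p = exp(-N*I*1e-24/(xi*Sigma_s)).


p = exp(-N * I * 1e-24 / (xi*Sigma_s))
p = exp(-3.4065e+22 * 58.2 * 1e-24 / 0.41)
p = 0.0079422

0.0079422


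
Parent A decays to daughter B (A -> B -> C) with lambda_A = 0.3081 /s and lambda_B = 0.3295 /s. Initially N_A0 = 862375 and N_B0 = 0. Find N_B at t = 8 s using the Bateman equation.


N_B(t) = lambda_A * N_A0 / (lambda_B - lambda_A) * [exp(-lambda_A*t) - exp(-lambda_B*t)]
exp(-0.3081*8) = 0.08502585; exp(-0.3295*8) = 0.07164729
N_B = 0.3081 * 862375 / (0.3295 - 0.3081) * (0.08502585 - 0.07164729)
N_B = 166105

166105


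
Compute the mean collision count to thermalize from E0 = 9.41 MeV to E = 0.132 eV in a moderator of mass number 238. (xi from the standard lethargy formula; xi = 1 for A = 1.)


xi = 1 + (A-1)^2/(2A)*ln((A-1)/(A+1)) = 0.008379872 (for A = 238)
n = ln(E0/E) / xi
n = ln(9.41e6 / 0.132) / 0.008379872
n = ln(7.128788e+07) / 0.008379872 = 2157.8

2157.8


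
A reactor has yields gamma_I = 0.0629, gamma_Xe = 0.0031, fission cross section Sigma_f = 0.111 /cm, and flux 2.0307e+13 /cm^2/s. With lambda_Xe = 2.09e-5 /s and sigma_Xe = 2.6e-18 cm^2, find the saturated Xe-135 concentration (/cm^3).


Xe_eq = (gamma_I + gamma_Xe) * Sigma_f * phi / (lambda_Xe + sigma_Xe * phi)
Numerator = (0.0629 + 0.0031) * 0.111 * 2.0307e+13 = 1.487691e+11
Denominator = 2.09e-5 + 2.6e-18 * 2.0307e+13 = 7.369820e-05
Xe_eq = 1.487691e+11 / 7.369820e-05 = 2.0186e+15 /cm^3

2.0186e+15


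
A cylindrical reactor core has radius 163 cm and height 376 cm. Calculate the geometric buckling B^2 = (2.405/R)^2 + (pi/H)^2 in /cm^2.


B^2 = (2.405/R)^2 + (pi/H)^2
B^2 = (2.405/163)^2 + (pi/376)^2
B^2 = 2.8751e-04 /cm^2

2.8751e-04


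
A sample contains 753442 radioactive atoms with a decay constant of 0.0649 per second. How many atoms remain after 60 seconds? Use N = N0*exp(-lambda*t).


N = N0 * exp(-lambda * t)
N = 753442 * exp(-0.0649 * 60)
N = 15343

15343


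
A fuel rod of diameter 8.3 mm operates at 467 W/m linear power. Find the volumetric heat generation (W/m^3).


r = D / 2 / 1000 = 8.3 / 2 / 1000 = 0.00415 m
q''' = q' / (pi * r^2)
q''' = 467 / (pi * 0.00415^2)
q''' = 8.6312e+06 W/m^3

8.6312e+06


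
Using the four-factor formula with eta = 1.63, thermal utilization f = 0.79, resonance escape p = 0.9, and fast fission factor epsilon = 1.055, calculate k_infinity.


k_inf = eta * f * p * epsilon
k_inf = 1.63 * 0.79 * 0.9 * 1.055
k_inf = 1.2227

1.2227


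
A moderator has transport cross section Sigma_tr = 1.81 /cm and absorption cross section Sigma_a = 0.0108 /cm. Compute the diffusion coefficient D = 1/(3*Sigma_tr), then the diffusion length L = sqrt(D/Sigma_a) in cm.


D = 1 / (3 * Sigma_tr) = 1 / (3 * 1.81) = 0.1841621 cm
L = sqrt(D / Sigma_a)
L = sqrt(0.1841621 / 0.0108)
L = 4.1294 cm

4.1294


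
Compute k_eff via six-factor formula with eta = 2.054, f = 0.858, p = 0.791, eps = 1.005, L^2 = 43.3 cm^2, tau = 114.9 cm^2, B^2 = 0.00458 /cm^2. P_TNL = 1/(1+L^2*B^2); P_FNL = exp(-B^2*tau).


k_inf = eta*f*p*eps = 2.054*0.858*0.791*1.005 = 1.400975
P_TNL = 1/(1 + L^2*B^2) = 1/(1 + 43.3*0.00458) = 0.8345058
P_FNL = exp(-B^2*tau) = exp(-0.00458*114.9) = 0.5908211
k_eff = k_inf * P_TNL * P_FNL = 1.400975 * 0.8345058 * 0.5908211
k_eff = 0.69074

0.69074


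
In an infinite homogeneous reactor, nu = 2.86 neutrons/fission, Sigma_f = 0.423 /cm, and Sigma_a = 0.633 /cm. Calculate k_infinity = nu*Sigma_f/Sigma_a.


k_inf = nu * Sigma_f / Sigma_a
k_inf = 2.86 * 0.423 / 0.633
k_inf = 1.9112

1.9112


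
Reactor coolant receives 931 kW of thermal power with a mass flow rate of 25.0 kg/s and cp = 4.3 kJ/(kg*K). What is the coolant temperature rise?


dT = Q / (m_dot * cp)
dT = 931 / (25.0 * 4.3)
dT = 8.6605 C

8.6605


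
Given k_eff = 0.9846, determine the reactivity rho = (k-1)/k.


rho = (k_eff - 1) / k_eff
rho = (0.9846 - 1) / 0.9846
rho = -0.015641

-0.015641


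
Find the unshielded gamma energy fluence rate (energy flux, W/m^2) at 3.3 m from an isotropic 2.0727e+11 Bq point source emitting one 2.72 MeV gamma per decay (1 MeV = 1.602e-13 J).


psi = A * E * 1.602e-13 / (4*pi*r^2)
psi = 2.0727e+11 * 2.72 * 1.602e-13 / (4*pi*3.3^2)
psi = 6.5998e-04 W/m^2

6.5998e-04


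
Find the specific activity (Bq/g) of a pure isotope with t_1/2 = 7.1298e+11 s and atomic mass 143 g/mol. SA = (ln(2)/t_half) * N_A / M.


lambda = ln(2) / t_half = ln(2) / 7.1298e+11 = 9.721832e-13 /s
SA = lambda * N_A / M
SA = 9.721832e-13 * 6.022e23 / 143
SA = 4.0940e+09 Bq/g

4.0940e+09


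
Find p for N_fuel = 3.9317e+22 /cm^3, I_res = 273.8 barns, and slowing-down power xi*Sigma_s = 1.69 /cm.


p = exp(-N * I * 1e-24 / (xi*Sigma_s))
p = exp(-3.9317e+22 * 273.8 * 1e-24 / 1.69)
p = 0.0017125

0.0017125


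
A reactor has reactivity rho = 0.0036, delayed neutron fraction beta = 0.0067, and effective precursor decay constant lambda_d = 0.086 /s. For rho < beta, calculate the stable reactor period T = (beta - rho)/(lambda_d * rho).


T = (beta - rho) / (lambda_d * rho)
T = (0.0067 - 0.0036) / (0.086 * 0.0036)
T = 10.013 s

10.013


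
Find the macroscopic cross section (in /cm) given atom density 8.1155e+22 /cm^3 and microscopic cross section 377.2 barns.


Sigma = N * sigma_barns * 1e-24
Sigma = 8.1155e+22 * 377.2 * 1e-24
Sigma = 30.612 /cm

30.612


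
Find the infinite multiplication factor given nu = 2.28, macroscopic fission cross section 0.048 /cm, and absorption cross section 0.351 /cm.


k_inf = nu * Sigma_f / Sigma_a
k_inf = 2.28 * 0.048 / 0.351
k_inf = 0.31179

0.31179


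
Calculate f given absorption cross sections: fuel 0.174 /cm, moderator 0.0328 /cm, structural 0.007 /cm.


f = Sigma_a_fuel / (Sigma_a_fuel + Sigma_a_mod + Sigma_a_other)
f = 0.174 / (0.174 + 0.0328 + 0.007)
f = 0.81384

0.81384


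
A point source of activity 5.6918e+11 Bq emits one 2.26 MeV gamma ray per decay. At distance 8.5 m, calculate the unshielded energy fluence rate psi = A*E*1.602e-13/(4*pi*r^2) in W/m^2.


psi = A * E * 1.602e-13 / (4*pi*r^2)
psi = 5.6918e+11 * 2.26 * 1.602e-13 / (4*pi*8.5^2)
psi = 2.2697e-04 W/m^2

2.2697e-04


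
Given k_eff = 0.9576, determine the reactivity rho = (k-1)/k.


rho = (k_eff - 1) / k_eff
rho = (0.9576 - 1) / 0.9576
rho = -0.044277

-0.044277


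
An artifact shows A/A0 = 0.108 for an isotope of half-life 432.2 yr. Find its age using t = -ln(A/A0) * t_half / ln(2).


lambda = ln(2) / t_half = ln(2) / 432.2 = 0.001603765 /yr
t = -ln(A/A0) / lambda
t = -ln(0.108) / 0.001603765
t = 1387.7 yr

1387.7


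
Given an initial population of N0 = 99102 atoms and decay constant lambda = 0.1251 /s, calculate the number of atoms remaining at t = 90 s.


N = N0 * exp(-lambda * t)
N = 99102 * exp(-0.1251 * 90)
N = 1.2775

1.2775


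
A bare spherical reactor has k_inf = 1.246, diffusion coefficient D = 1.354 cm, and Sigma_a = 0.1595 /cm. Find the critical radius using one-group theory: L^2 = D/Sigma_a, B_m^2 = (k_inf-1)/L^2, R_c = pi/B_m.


L^2 = D / Sigma_a = 1.354 / 0.1595 = 8.489028 cm^2
B_m^2 = (k_inf - 1) / L^2 = (1.246 - 1) / 8.489028 = 0.02897858 /cm^2
For a bare sphere: B_g = pi/R, so R_c = pi / sqrt(B_m^2)
R_c = pi / sqrt(0.02897858) = 18.455 cm

18.455


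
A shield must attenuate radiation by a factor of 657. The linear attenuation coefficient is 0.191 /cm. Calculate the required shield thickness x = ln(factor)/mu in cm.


x = ln(factor) / mu
x = ln(657) / 0.191
x = 33.967 cm

33.967


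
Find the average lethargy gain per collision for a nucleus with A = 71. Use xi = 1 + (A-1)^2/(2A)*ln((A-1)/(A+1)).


xi = 1 + (A-1)^2/(2A) * ln((A-1)/(A+1))
xi = 1 + (71-1)^2/(2*71) * ln((71-1)/(71 +1))
xi = 0.027906

0.027906


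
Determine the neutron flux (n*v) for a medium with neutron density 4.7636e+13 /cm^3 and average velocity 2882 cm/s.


phi = n * v
phi = 4.7636e+13 * 2882
phi = 1.3729e+17 /cm^2/s

1.3729e+17


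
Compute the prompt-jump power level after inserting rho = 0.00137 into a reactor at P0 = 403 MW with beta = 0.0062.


P1/P0 = beta / (beta - rho)
P1/P0 = 0.0062 / (0.0062 - 0.00137) = 1.283644
P1 = 403 * 1.283644 = 517.31 MW

517.31


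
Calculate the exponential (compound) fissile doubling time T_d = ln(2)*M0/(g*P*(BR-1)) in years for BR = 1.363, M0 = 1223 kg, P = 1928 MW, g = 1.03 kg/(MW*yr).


Breeding gain G = BR - 1 = 1.363 - 1 = 0.363
Fissile production rate = g * P * G = 1.03 * 1928 * 0.363 = 720.85992 kg/yr
T_d = ln(2) * M0 / (g * P * G)
T_d = ln(2) * 1223 / 720.85992 = 1.1760 yr

1.1760


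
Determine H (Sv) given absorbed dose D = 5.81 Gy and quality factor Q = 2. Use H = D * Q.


H = D * Q
H = 5.81 * 2
H = 11.620 Sv

11.620


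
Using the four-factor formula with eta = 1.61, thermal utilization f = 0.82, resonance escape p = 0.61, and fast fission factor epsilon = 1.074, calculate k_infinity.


k_inf = eta * f * p * epsilon
k_inf = 1.61 * 0.82 * 0.61 * 1.074
k_inf = 0.86492

0.86492


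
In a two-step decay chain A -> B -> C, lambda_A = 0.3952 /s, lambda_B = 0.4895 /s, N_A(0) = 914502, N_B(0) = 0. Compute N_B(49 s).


N_B(t) = lambda_A * N_A0 / (lambda_B - lambda_A) * [exp(-lambda_A*t) - exp(-lambda_B*t)]
exp(-0.3952*49) = 3.890220e-09; exp(-0.4895*49) = 3.830273e-11
N_B = 0.3952 * 914502 / (0.4895 - 0.3952) * (3.890220e-09 - 3.830273e-11)
N_B = 0.014763

0.014763
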